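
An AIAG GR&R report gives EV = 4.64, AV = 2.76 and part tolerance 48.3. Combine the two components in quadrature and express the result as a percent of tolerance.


GRR = sqrt(EV^2 + AV^2) = sqrt(4.64^2 + 2.76^2) = 5.3988147
%GRR = GRR / tol * 100 = 5.3988147 / 48.3 * 100
%GRR = 11.1777

11.1777


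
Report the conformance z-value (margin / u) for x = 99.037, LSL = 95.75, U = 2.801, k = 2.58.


u = U / k = 2.801 / 2.58 = 1.0856589
margin = |LSL - x| = |95.75 - 99.037| = 3.287
z = margin / u = 3.287 / 1.0856589
z = 3.0277

3.0277


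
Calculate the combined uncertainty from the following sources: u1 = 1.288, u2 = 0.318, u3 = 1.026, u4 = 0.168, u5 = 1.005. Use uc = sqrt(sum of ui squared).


uc = sqrt(1.288^2 + 0.318^2 + 1.026^2 + 0.168^2 + 1.005^2)
uc = sqrt(3.850993)
uc = 1.9624

1.9624


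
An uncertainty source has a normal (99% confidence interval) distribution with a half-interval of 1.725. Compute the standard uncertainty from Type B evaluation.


u_B = half_width / 2.576
u_B = 1.725 / 2.576
u_B = 0.6696

0.6696


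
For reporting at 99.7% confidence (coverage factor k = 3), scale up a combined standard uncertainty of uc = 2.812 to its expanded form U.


U = k * uc
U = 3 * 2.812
U = 8.4360

8.4360


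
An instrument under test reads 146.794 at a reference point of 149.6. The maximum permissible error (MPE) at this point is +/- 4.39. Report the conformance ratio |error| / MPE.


e = indication - reference = 146.794 - 149.6 = -2.8060
|e| = 2.8060
ratio = |e| / MPE = 2.8060 / 4.39
ratio = 0.6392

0.6392


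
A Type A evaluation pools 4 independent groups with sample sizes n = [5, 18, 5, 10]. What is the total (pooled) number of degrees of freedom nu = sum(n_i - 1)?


nu = sum_i (n_i - 1)
nu = ((5 - 1) + (18 - 1) + (5 - 1) + (10 - 1))
nu = 4 + 17 + 4 + 9
nu = 34

34


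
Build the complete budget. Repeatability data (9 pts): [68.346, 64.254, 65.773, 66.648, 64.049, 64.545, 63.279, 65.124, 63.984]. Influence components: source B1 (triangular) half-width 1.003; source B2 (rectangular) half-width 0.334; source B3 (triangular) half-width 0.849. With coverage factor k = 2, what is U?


mean = (68.346 + 64.254 + 65.773 + 66.648 + 64.049 + 64.545 + 63.279 + 65.124 + 63.984) / 9 = 65.11133333
s = sqrt(sum((x - mean)^2)/(n-1)) = 1.584101
u_A = s / sqrt(n) = 1.584101 / sqrt(9) = 0.52803367
u_B1 = 1.003 / sqrt(6) = 0.40947304
u_B2 = 0.334 / sqrt(3) = 0.19283499
u_B3 = 0.849 / sqrt(6) = 0.3466028
uc = sqrt(0.52803367^2 + 0.40947304^2 + 0.19283499^2 + 0.3466028^2) = 0.77704991
U = k * uc = 2 * 0.77704991
U = 1.5541

1.5541


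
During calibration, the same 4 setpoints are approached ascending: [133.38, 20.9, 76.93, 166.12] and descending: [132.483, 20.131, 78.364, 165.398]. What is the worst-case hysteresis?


|133.38 - 132.483| = 0.8970
|20.9 - 20.131| = 0.7690
|76.93 - 78.364| = 1.4340
|166.12 - 165.398| = 0.7220
hysteresis = max(diffs) = 1.4340

1.4340


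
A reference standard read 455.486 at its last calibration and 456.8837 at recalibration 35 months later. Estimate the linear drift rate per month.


rate = (v2 - v1) / months
= (456.8837 - 455.486) / 35
= 1.3977 / 35
= 0.0399

0.0399


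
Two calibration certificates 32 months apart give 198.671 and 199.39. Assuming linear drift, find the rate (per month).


rate = (v2 - v1) / months
= (199.39 - 198.671) / 32
= 0.7190 / 32
= 0.0225

0.0225


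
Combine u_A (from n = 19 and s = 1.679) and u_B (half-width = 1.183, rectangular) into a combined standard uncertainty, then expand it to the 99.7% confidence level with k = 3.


u_A = s / sqrt(n) = 1.679 / sqrt(19) = 0.38518902
u_B = half_width / sqrt(3) = 1.183 / sqrt(3) = 0.68300537
uc = sqrt(u_A^2 + u_B^2) = sqrt(0.38518902^2 + 0.68300537^2) = 0.7841345
U = k * uc = 3 * 0.7841345
U = 2.3524

2.3524


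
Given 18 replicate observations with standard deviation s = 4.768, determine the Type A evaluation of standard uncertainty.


u_A = s / sqrt(n)
u_A = 4.768 / sqrt(18)
u_A = 4.768 / 4.2426407
u_A = 1.1238

1.1238


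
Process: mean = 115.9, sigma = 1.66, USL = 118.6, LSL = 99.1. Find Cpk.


Cpu = (USL - mean) / (3*sigma) = (118.6 - 115.9) / (3*1.66) = 0.5422
Cpl = (mean - LSL) / (3*sigma) = (115.9 - 99.1) / (3*1.66) = 3.3735
Cpk = min(Cpu, Cpl) = 0.5422

0.5422


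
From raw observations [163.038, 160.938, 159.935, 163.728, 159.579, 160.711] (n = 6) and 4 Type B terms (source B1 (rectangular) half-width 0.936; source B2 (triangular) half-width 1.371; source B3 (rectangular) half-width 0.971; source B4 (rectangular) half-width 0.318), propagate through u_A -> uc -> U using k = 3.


mean = (163.038 + 160.938 + 159.935 + 163.728 + 159.579 + 160.711) / 6 = 161.3215
s = sqrt(sum((x - mean)^2)/(n-1)) = 1.6861842
u_A = s / sqrt(n) = 1.6861842 / sqrt(6) = 0.68838182
u_B1 = 0.936 / sqrt(3) = 0.54039985
u_B2 = 1.371 / sqrt(6) = 0.55970841
u_B3 = 0.971 / sqrt(3) = 0.56060711
u_B4 = 0.318 / sqrt(3) = 0.18359739
uc = sqrt(0.68838182^2 + 0.54039985^2 + 0.55970841^2 + 0.56060711^2 + 0.18359739^2) = 1.1946394
U = k * uc = 3 * 1.1946394
U = 3.5839

3.5839


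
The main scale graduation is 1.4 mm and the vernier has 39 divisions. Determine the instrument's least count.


LC = MSD / n_div
= 1.4 / 39
= 0.0359

0.0359


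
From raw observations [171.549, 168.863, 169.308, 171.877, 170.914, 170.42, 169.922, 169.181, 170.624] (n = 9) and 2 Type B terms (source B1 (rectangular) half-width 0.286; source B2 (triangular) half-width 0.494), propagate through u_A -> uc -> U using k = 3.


mean = (171.549 + 168.863 + 169.308 + 171.877 + 170.914 + 170.42 + 169.922 + 169.181 + 170.624) / 9 = 170.2953333
s = sqrt(sum((x - mean)^2)/(n-1)) = 1.0599047
u_A = s / sqrt(n) = 1.0599047 / sqrt(9) = 0.35330157
u_B1 = 0.286 / sqrt(3) = 0.16512218
u_B2 = 0.494 / sqrt(6) = 0.20167466
uc = sqrt(0.35330157^2 + 0.16512218^2 + 0.20167466^2) = 0.43904442
U = k * uc = 3 * 0.43904442
U = 1.3171

1.3171


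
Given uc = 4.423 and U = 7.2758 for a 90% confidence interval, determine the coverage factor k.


k = U / uc
k = 7.2758 / 4.423
k = 1.645

1.645


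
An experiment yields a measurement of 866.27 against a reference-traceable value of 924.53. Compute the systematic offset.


Systematic error = measured - true
= 866.27 - 924.53
= -58.2600

-58.2600


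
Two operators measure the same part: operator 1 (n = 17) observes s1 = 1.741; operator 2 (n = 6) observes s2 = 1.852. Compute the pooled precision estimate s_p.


s_p = sqrt(((n1-1)*s1^2 + (n2-1)*s2^2) / (n1+n2-2))
numerator = (17-1)*1.741^2 + (6-1)*1.852^2 = 48.497296 + 17.14952 = 65.646816
denominator = 17 + 6 - 2 = 21
s_p^2 = 65.646816 / 21 = 3.1260389
s_p = sqrt(3.1260389) = 1.7681

1.7681


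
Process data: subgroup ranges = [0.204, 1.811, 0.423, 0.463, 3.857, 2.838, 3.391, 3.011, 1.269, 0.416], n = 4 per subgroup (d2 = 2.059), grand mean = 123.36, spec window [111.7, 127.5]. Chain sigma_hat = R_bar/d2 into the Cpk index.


R_bar = (0.204 + 1.811 + 0.423 + 0.463 + 3.857 + 2.838 + 3.391 + 3.011 + 1.269 + 0.416) / 10 = 1.7683
sigma = R_bar / d2 = 1.7683 / 2.059 = 0.85881496
Cp = (USL - LSL)/(6*sigma) = (127.5 - 111.7)/(6*0.85881496) = 3.0662
Cpu = (127.5 - 123.36)/(3*0.85881496) = 1.6069
Cpl = (123.36 - 111.7)/(3*0.85881496) = 4.5256
Cpk = min(Cpu, Cpl) = 1.6069

1.6069


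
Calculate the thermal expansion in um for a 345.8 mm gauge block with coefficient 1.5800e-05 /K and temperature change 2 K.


dL = L * alpha * dT
= 345.8 * 1.5800e-05 * 2
= 0.0109273 mm
dL_um = 0.0109273 * 1000 = 10.9273 um

10.9273


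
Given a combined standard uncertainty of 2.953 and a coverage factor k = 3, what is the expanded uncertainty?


U = k * uc
U = 3 * 2.953
U = 8.8590

8.8590


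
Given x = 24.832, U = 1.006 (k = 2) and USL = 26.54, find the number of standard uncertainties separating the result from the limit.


u = U / k = 1.006 / 2 = 0.503
margin = |USL - x| = |26.54 - 24.832| = 1.708
z = margin / u = 1.708 / 0.503
z = 3.3956

3.3956


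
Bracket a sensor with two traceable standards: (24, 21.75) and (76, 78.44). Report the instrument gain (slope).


slope = (y2 - y1) / (x2 - x1)
= (78.44 - 21.75) / (76 - 24)
= 56.6900 / 52
= 1.0902

1.0902


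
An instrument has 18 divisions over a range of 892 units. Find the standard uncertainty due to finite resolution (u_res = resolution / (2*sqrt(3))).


resolution = range / divisions
resolution = 892 / 18 = 49.555556
u_res = resolution / (2*sqrt(3))
u_res = 49.555556 / 3.4641016
u_res = 14.3055

14.3055


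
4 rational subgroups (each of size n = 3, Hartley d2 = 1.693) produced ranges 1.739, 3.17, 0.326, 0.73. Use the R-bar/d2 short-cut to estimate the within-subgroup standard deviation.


R_bar = (1.739 + 3.17 + 0.326 + 0.73) / 4
R_bar = 5.965 / 4 = 1.49125
sigma_hat = R_bar / d2 = 1.49125 / 1.693 = 0.8808

0.8808


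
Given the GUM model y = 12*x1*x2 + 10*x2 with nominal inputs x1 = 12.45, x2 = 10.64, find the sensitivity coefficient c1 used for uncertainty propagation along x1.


y = 12*x1*x2 + 10*x2
dy/dx1 = 12*x2
Evaluate at x2 = 10.64: c1 = 12 * 10.64
c1 = 127.6800

127.6800


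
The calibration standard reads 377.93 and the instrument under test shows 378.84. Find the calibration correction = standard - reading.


Correction = standard - reading
= 377.93 - 378.84
= -0.9100

-0.9100


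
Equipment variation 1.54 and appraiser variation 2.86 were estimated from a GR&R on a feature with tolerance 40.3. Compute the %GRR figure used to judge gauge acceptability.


GRR = sqrt(EV^2 + AV^2) = sqrt(1.54^2 + 2.86^2) = 3.2482611
%GRR = GRR / tol * 100 = 3.2482611 / 40.3 * 100
%GRR = 8.0602

8.0602


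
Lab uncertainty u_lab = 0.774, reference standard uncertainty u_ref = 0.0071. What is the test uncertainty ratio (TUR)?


TUR = u_lab / u_ref
= 0.774 / 0.0071
= 109.0141

109.0141


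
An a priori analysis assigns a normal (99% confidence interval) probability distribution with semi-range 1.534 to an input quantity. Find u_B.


u_B = half_width / 2.576
u_B = 1.534 / 2.576
u_B = 0.5955

0.5955


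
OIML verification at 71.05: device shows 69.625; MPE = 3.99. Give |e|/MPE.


e = indication - reference = 69.625 - 71.05 = -1.4250
|e| = 1.4250
ratio = |e| / MPE = 1.4250 / 3.99
ratio = 0.3571

0.3571


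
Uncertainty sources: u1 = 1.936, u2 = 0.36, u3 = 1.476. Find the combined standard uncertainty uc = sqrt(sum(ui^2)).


uc = sqrt(1.936^2 + 0.36^2 + 1.476^2)
uc = sqrt(6.056272)
uc = 2.4609

2.4609


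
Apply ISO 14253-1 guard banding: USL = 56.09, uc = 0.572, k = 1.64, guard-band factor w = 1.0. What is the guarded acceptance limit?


U = k * uc = 1.64 * 0.572 = 0.93808
guard band g = w * U = 1.0 * 0.93808 = 0.93808
AL = USL - g = 56.09 - 0.93808
AL = 55.1519

55.1519


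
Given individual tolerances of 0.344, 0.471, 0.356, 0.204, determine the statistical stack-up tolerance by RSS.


RSS = sqrt(0.344^2 + 0.471^2 + 0.356^2 + 0.204^2)
= sqrt(0.508529)
= 0.7131

0.7131


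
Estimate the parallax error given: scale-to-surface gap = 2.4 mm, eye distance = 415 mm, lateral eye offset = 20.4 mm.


error = h * offset / d
= 2.4 * 20.4 / 415
= 0.1180

0.1180


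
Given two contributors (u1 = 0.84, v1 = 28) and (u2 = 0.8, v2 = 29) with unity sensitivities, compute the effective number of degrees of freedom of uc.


uc = sqrt(u1^2 + u2^2) = sqrt(0.84^2 + 0.8^2) = 1.16
v_eff = uc^4 / (u1^4/v1 + u2^4/v2)
= 1.16^4 / (0.84^4/28 + 0.8^4/29)
= 1.8106394 / 0.031905258
v_eff = 56.7505

56.7505


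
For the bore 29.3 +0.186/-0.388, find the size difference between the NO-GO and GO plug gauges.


GO = nominal - lower_tol (smallest hole = maximum material condition)
GO = 29.3 - 0.388 = 28.912
NO-GO = nominal + upper_tol (largest hole = least material condition)
NO-GO = 29.3 + 0.186 = 29.486
spread = NO-GO - GO = 29.486 - 28.912 = 0.5740

0.5740


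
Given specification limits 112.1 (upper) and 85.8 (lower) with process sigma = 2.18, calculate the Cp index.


Cp = (USL - LSL) / (6 * sigma)
= (112.1 - 85.8) / (6 * 2.18)
= 26.3000 / 13.0800
= 2.0107

2.0107


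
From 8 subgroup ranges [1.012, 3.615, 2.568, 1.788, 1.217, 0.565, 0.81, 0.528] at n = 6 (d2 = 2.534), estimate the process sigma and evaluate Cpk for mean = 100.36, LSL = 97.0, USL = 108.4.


R_bar = (1.012 + 3.615 + 2.568 + 1.788 + 1.217 + 0.565 + 0.81 + 0.528) / 8 = 1.512875
sigma = R_bar / d2 = 1.512875 / 2.534 = 0.59703039
Cp = (USL - LSL)/(6*sigma) = (108.4 - 97.0)/(6*0.59703039) = 3.1824
Cpu = (108.4 - 100.36)/(3*0.59703039) = 4.4889
Cpl = (100.36 - 97.0)/(3*0.59703039) = 1.8760
Cpk = min(Cpu, Cpl) = 1.8760

1.8760


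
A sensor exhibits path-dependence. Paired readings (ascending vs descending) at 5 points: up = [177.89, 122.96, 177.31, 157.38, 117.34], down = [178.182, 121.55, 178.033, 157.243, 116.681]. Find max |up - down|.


|177.89 - 178.182| = 0.2920
|122.96 - 121.55| = 1.4100
|177.31 - 178.033| = 0.7230
|157.38 - 157.243| = 0.1370
|117.34 - 116.681| = 0.6590
hysteresis = max(diffs) = 1.4100

1.4100


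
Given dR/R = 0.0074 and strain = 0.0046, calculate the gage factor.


GF = (dR/R) / epsilon
= 0.0074 / 0.0046
= 1.6087

1.6087


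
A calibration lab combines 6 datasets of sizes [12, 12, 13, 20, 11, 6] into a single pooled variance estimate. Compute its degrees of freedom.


nu = sum_i (n_i - 1)
nu = ((12 - 1) + (12 - 1) + (13 - 1) + (20 - 1) + (11 - 1) + (6 - 1))
nu = 11 + 11 + 12 + 19 + 10 + 5
nu = 68

68


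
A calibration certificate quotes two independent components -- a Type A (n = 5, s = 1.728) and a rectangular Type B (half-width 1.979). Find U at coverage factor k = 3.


u_A = s / sqrt(n) = 1.728 / sqrt(5) = 0.77278509
u_B = half_width / sqrt(3) = 1.979 / sqrt(3) = 1.1425762
uc = sqrt(u_A^2 + u_B^2) = sqrt(0.77278509^2 + 1.1425762^2) = 1.3793756
U = k * uc = 3 * 1.3793756
U = 4.1381

4.1381


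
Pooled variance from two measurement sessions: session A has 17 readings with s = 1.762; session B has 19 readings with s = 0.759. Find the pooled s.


s_p = sqrt(((n1-1)*s1^2 + (n2-1)*s2^2) / (n1+n2-2))
numerator = (17-1)*1.762^2 + (19-1)*0.759^2 = 49.674304 + 10.369458 = 60.043762
denominator = 17 + 19 - 2 = 34
s_p^2 = 60.043762 / 34 = 1.765993
s_p = sqrt(1.765993) = 1.3289

1.3289


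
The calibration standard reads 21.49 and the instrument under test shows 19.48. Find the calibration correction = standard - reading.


Correction = standard - reading
= 21.49 - 19.48
= 2.0100

2.0100


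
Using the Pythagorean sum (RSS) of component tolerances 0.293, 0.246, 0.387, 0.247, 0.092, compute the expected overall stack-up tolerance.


RSS = sqrt(0.293^2 + 0.246^2 + 0.387^2 + 0.247^2 + 0.092^2)
= sqrt(0.365607)
= 0.6047

0.6047


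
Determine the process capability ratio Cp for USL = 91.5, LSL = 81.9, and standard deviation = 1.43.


Cp = (USL - LSL) / (6 * sigma)
= (91.5 - 81.9) / (6 * 1.43)
= 9.6000 / 8.5800
= 1.1189

1.1189


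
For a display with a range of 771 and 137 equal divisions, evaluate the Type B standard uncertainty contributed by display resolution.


resolution = range / divisions
resolution = 771 / 137 = 5.6277372
u_res = resolution / (2*sqrt(3))
u_res = 5.6277372 / 3.4641016
u_res = 1.6246

1.6246


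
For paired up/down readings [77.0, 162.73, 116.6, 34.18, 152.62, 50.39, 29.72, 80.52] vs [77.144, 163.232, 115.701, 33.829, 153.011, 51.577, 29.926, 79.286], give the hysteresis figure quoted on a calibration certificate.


|77.0 - 77.144| = 0.1440
|162.73 - 163.232| = 0.5020
|116.6 - 115.701| = 0.8990
|34.18 - 33.829| = 0.3510
|152.62 - 153.011| = 0.3910
|50.39 - 51.577| = 1.1870
|29.72 - 29.926| = 0.2060
|80.52 - 79.286| = 1.2340
hysteresis = max(diffs) = 1.2340

1.2340


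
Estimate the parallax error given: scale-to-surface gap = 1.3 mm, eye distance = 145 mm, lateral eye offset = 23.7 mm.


error = h * offset / d
= 1.3 * 23.7 / 145
= 0.2125

0.2125


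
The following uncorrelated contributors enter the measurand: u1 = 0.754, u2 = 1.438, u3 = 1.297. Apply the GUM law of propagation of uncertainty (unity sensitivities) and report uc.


uc = sqrt(0.754^2 + 1.438^2 + 1.297^2)
uc = sqrt(4.318569)
uc = 2.0781

2.0781


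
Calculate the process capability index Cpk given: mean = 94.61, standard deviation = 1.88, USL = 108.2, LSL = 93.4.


Cpu = (USL - mean) / (3*sigma) = (108.2 - 94.61) / (3*1.88) = 2.4096
Cpl = (mean - LSL) / (3*sigma) = (94.61 - 93.4) / (3*1.88) = 0.2145
Cpk = min(Cpu, Cpl) = 0.2145

0.2145


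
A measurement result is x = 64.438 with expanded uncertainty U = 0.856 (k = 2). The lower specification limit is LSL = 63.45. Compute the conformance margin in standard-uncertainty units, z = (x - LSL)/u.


u = U / k = 0.856 / 2 = 0.428
margin = |LSL - x| = |63.45 - 64.438| = 0.988
z = margin / u = 0.988 / 0.428
z = 2.3084

2.3084


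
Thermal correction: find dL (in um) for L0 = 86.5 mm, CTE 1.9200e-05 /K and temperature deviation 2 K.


dL = L * alpha * dT
= 86.5 * 1.9200e-05 * 2
= 0.0033216 mm
dL_um = 0.0033216 * 1000 = 3.3216 um

3.3216


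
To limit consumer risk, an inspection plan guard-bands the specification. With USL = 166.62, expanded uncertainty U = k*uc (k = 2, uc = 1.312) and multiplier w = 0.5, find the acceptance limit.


U = k * uc = 2 * 1.312 = 2.624
guard band g = w * U = 0.5 * 2.624 = 1.312
AL = USL - g = 166.62 - 1.312
AL = 165.3080

165.3080


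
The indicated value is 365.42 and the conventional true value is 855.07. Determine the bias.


Systematic error = measured - true
= 365.42 - 855.07
= -489.6500

-489.6500


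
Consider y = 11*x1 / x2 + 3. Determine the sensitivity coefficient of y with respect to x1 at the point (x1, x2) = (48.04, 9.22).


y = 11*x1 / x2 + 3
dy/dx1 = 11/x2
Evaluate at x2 = 9.22: c1 = 11 / 9.22
c1 = 1.1931

1.1931


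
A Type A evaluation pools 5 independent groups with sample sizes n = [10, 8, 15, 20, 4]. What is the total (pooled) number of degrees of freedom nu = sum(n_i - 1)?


nu = sum_i (n_i - 1)
nu = ((10 - 1) + (8 - 1) + (15 - 1) + (20 - 1) + (4 - 1))
nu = 9 + 7 + 14 + 19 + 3
nu = 52

52


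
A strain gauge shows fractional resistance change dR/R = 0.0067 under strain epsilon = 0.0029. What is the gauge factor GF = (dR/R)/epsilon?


GF = (dR/R) / epsilon
= 0.0067 / 0.0029
= 2.3103

2.3103


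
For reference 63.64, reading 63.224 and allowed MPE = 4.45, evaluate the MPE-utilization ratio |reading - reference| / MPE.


e = indication - reference = 63.224 - 63.64 = -0.4160
|e| = 0.4160
ratio = |e| / MPE = 0.4160 / 4.45
ratio = 0.0935

0.0935


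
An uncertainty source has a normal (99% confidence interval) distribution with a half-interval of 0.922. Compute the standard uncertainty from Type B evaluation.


u_B = half_width / 2.576
u_B = 0.922 / 2.576
u_B = 0.3579

0.3579


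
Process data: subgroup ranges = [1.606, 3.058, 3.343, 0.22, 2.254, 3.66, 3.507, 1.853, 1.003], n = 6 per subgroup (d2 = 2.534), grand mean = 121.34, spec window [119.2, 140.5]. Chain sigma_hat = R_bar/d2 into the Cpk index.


R_bar = (1.606 + 3.058 + 3.343 + 0.22 + 2.254 + 3.66 + 3.507 + 1.853 + 1.003) / 9 = 2.2782222
sigma = R_bar / d2 = 2.2782222 / 2.534 = 0.89906164
Cp = (USL - LSL)/(6*sigma) = (140.5 - 119.2)/(6*0.89906164) = 3.9486
Cpu = (140.5 - 121.34)/(3*0.89906164) = 7.1037
Cpl = (121.34 - 119.2)/(3*0.89906164) = 0.7934
Cpk = min(Cpu, Cpl) = 0.7934

0.7934


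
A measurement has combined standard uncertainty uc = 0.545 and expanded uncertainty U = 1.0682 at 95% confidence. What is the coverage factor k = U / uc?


k = U / uc
k = 1.0682 / 0.545
k = 1.96

1.96


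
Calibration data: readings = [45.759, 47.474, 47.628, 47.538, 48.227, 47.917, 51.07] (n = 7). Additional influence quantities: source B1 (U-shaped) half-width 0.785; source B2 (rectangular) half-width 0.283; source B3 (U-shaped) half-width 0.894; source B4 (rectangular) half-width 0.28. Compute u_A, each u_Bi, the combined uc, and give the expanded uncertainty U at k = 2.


mean = (45.759 + 47.474 + 47.628 + 47.538 + 48.227 + 47.917 + 51.07) / 7 = 47.94471429
s = sqrt(sum((x - mean)^2)/(n-1)) = 1.5870574
u_A = s / sqrt(n) = 1.5870574 / sqrt(7) = 0.59985131
u_B1 = 0.785 / sqrt(2) = 0.55507882
u_B2 = 0.283 / sqrt(3) = 0.16339013
u_B3 = 0.894 / sqrt(2) = 0.63215346
u_B4 = 0.28 / sqrt(3) = 0.16165808
uc = sqrt(0.59985131^2 + 0.55507882^2 + 0.16339013^2 + 0.63215346^2 + 0.16165808^2) = 1.0584809
U = k * uc = 2 * 1.0584809
U = 2.1170

2.1170


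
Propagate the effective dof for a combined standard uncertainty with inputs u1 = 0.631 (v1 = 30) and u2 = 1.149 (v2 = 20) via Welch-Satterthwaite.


uc = sqrt(u1^2 + u2^2) = sqrt(0.631^2 + 1.149^2) = 1.3108631
v_eff = uc^4 / (u1^4/v1 + u2^4/v2)
= 1.3108631^4 / (0.631^4/30 + 1.149^4/20)
= 2.9527682 / 0.09243094
v_eff = 31.9457

31.9457


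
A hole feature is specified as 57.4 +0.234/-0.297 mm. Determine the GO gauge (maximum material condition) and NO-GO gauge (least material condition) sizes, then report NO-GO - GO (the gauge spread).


GO = nominal - lower_tol (smallest hole = maximum material condition)
GO = 57.4 - 0.297 = 57.103
NO-GO = nominal + upper_tol (largest hole = least material condition)
NO-GO = 57.4 + 0.234 = 57.634
spread = NO-GO - GO = 57.634 - 57.103 = 0.5310

0.5310


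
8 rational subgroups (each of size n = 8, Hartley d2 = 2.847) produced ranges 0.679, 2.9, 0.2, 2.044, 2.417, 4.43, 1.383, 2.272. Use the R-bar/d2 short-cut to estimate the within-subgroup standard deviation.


R_bar = (0.679 + 2.9 + 0.2 + 2.044 + 2.417 + 4.43 + 1.383 + 2.272) / 8
R_bar = 16.325 / 8 = 2.040625
sigma_hat = R_bar / d2 = 2.040625 / 2.847 = 0.7168

0.7168


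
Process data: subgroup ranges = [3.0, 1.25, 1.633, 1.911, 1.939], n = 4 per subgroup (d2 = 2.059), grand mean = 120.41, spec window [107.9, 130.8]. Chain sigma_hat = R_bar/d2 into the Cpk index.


R_bar = (3.0 + 1.25 + 1.633 + 1.911 + 1.939) / 5 = 1.9466
sigma = R_bar / d2 = 1.9466 / 2.059 = 0.94541039
Cp = (USL - LSL)/(6*sigma) = (130.8 - 107.9)/(6*0.94541039) = 4.0370
Cpu = (130.8 - 120.41)/(3*0.94541039) = 3.6633
Cpl = (120.41 - 107.9)/(3*0.94541039) = 4.4108
Cpk = min(Cpu, Cpl) = 3.6633

3.6633


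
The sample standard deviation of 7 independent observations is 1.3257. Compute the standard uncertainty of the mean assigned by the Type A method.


u_A = s / sqrt(n)
u_A = 1.3257 / sqrt(7)
u_A = 1.3257 / 2.6457513
u_A = 0.5011

0.5011


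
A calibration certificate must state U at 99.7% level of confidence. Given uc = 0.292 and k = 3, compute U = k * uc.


U = k * uc
U = 3 * 0.292
U = 0.8760

0.8760


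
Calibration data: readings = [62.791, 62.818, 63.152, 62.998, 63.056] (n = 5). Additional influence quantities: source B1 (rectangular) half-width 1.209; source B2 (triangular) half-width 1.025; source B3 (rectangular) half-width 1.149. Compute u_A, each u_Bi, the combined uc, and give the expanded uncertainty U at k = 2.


mean = (62.791 + 62.818 + 63.152 + 62.998 + 63.056) / 5 = 62.963
s = sqrt(sum((x - mean)^2)/(n-1)) = 0.15508385
u_A = s / sqrt(n) = 0.15508385 / sqrt(5) = 0.069355606
u_B1 = 1.209 / sqrt(3) = 0.69801648
u_B2 = 1.025 / sqrt(6) = 0.4184545
u_B3 = 1.149 / sqrt(3) = 0.66337546
uc = sqrt(0.069355606^2 + 0.69801648^2 + 0.4184545^2 + 0.66337546^2) = 1.0522397
U = k * uc = 2 * 1.0522397
U = 2.1045

2.1045


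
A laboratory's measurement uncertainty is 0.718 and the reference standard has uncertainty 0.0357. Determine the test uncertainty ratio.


TUR = u_lab / u_ref
= 0.718 / 0.0357
= 20.1120

20.1120


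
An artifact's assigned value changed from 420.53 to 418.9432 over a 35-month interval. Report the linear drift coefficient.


rate = (v2 - v1) / months
= (418.9432 - 420.53) / 35
= -1.5868 / 35
= -0.0453

-0.0453


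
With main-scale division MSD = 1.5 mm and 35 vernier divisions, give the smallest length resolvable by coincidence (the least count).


LC = MSD / n_div
= 1.5 / 35
= 0.0429

0.0429


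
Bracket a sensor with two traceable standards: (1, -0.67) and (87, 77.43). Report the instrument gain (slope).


slope = (y2 - y1) / (x2 - x1)
= (77.43 - -0.67) / (87 - 1)
= 78.1000 / 86
= 0.9081

0.9081


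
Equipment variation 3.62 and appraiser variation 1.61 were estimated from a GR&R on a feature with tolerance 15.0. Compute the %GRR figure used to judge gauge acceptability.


GRR = sqrt(EV^2 + AV^2) = sqrt(3.62^2 + 1.61^2) = 3.9618809
%GRR = GRR / tol * 100 = 3.9618809 / 15.0 * 100
%GRR = 26.4125

26.4125


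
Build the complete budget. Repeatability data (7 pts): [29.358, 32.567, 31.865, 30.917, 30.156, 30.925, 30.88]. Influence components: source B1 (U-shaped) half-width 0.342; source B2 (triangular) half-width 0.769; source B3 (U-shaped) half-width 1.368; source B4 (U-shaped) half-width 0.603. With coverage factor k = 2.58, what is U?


mean = (29.358 + 32.567 + 31.865 + 30.917 + 30.156 + 30.925 + 30.88) / 7 = 30.95257143
s = sqrt(sum((x - mean)^2)/(n-1)) = 1.050665
u_A = s / sqrt(n) = 1.050665 / sqrt(7) = 0.39711404
u_B1 = 0.342 / sqrt(2) = 0.24183052
u_B2 = 0.769 / sqrt(6) = 0.31394294
u_B3 = 1.368 / sqrt(2) = 0.96732208
u_B4 = 0.603 / sqrt(2) = 0.42638539
uc = sqrt(0.39711404^2 + 0.24183052^2 + 0.31394294^2 + 0.96732208^2 + 0.42638539^2) = 1.1967699
U = k * uc = 2.58 * 1.1967699
U = 3.0877

3.0877


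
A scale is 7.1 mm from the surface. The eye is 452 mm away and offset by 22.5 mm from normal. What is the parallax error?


error = h * offset / d
= 7.1 * 22.5 / 452
= 0.3534

0.3534


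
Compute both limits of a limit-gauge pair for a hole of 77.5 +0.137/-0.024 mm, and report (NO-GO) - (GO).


GO = nominal - lower_tol (smallest hole = maximum material condition)
GO = 77.5 - 0.024 = 77.476
NO-GO = nominal + upper_tol (largest hole = least material condition)
NO-GO = 77.5 + 0.137 = 77.637
spread = NO-GO - GO = 77.637 - 77.476 = 0.1610

0.1610


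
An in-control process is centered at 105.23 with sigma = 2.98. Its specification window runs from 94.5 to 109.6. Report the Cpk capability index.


Cpu = (USL - mean) / (3*sigma) = (109.6 - 105.23) / (3*2.98) = 0.4888
Cpl = (mean - LSL) / (3*sigma) = (105.23 - 94.5) / (3*2.98) = 1.2002
Cpk = min(Cpu, Cpl) = 0.4888

0.4888


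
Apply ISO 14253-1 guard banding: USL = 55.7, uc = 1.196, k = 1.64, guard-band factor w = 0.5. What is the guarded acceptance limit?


U = k * uc = 1.64 * 1.196 = 1.96144
guard band g = w * U = 0.5 * 1.96144 = 0.98072
AL = USL - g = 55.7 - 0.98072
AL = 54.7193

54.7193


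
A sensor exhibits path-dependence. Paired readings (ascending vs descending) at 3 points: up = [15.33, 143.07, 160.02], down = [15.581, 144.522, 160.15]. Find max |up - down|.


|15.33 - 15.581| = 0.2510
|143.07 - 144.522| = 1.4520
|160.02 - 160.15| = 0.1300
hysteresis = max(diffs) = 1.4520

1.4520


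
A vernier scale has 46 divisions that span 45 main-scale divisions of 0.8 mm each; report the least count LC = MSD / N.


LC = MSD / n_div
= 0.8 / 46
= 0.0174

0.0174


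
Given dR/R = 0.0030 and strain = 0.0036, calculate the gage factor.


GF = (dR/R) / epsilon
= 0.0030 / 0.0036
= 0.8333

0.8333


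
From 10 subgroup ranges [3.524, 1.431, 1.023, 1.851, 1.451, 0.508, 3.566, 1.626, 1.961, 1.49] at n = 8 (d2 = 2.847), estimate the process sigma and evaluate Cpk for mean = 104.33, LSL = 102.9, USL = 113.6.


R_bar = (3.524 + 1.431 + 1.023 + 1.851 + 1.451 + 0.508 + 3.566 + 1.626 + 1.961 + 1.49) / 10 = 1.8431
sigma = R_bar / d2 = 1.8431 / 2.847 = 0.64738321
Cp = (USL - LSL)/(6*sigma) = (113.6 - 102.9)/(6*0.64738321) = 2.7547
Cpu = (113.6 - 104.33)/(3*0.64738321) = 4.7731
Cpl = (104.33 - 102.9)/(3*0.64738321) = 0.7363
Cpk = min(Cpu, Cpl) = 0.7363

0.7363


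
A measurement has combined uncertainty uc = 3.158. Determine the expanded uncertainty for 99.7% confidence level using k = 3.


U = k * uc
U = 3 * 3.158
U = 9.4740

9.4740


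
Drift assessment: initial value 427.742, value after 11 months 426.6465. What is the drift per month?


rate = (v2 - v1) / months
= (426.6465 - 427.742) / 11
= -1.0955 / 11
= -0.0996

-0.0996


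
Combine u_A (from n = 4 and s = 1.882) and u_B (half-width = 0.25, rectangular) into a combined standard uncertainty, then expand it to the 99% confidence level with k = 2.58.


u_A = s / sqrt(n) = 1.882 / sqrt(4) = 0.941
u_B = half_width / sqrt(3) = 0.25 / sqrt(3) = 0.14433757
uc = sqrt(u_A^2 + u_B^2) = sqrt(0.941^2 + 0.14433757^2) = 0.95200543
U = k * uc = 2.58 * 0.95200543
U = 2.4562

2.4562


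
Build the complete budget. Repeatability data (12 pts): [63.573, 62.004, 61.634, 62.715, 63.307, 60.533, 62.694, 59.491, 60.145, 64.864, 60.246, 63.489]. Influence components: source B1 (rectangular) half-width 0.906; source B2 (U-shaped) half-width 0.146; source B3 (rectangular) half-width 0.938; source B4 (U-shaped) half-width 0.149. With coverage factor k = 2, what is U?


mean = (63.573 + 62.004 + 61.634 + 62.715 + 63.307 + 60.533 + 62.694 + 59.491 + 60.145 + 64.864 + 60.246 + 63.489) / 12 = 62.05791667
s = sqrt(sum((x - mean)^2)/(n-1)) = 1.6693354
u_A = s / sqrt(n) = 1.6693354 / sqrt(12) = 0.48189562
u_B1 = 0.906 / sqrt(3) = 0.52307934
u_B2 = 0.146 / sqrt(2) = 0.10323759
u_B3 = 0.938 / sqrt(3) = 0.54155455
u_B4 = 0.149 / sqrt(2) = 0.10535891
uc = sqrt(0.48189562^2 + 0.52307934^2 + 0.10323759^2 + 0.54155455^2 + 0.10535891^2) = 0.90602164
U = k * uc = 2 * 0.90602164
U = 1.8120

1.8120


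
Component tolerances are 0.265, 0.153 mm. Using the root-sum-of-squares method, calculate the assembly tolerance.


RSS = sqrt(0.265^2 + 0.153^2)
= sqrt(0.093634)
= 0.3060

0.3060


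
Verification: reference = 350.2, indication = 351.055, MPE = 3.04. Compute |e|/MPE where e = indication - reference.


e = indication - reference = 351.055 - 350.2 = 0.8550
|e| = 0.8550
ratio = |e| / MPE = 0.8550 / 3.04
ratio = 0.2812

0.2812


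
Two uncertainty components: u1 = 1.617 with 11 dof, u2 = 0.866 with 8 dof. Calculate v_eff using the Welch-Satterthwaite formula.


uc = sqrt(u1^2 + u2^2) = sqrt(1.617^2 + 0.866^2) = 1.8342969
v_eff = uc^4 / (u1^4/v1 + u2^4/v2)
= 1.8342969^4 / (1.617^4/11 + 0.866^4/8)
= 11.320837 / 0.69181321
v_eff = 16.3640

16.3640


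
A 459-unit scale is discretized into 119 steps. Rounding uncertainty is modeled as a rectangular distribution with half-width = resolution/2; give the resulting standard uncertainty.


resolution = range / divisions
resolution = 459 / 119 = 3.8571429
u_res = resolution / (2*sqrt(3))
u_res = 3.8571429 / 3.4641016
u_res = 1.1135

1.1135


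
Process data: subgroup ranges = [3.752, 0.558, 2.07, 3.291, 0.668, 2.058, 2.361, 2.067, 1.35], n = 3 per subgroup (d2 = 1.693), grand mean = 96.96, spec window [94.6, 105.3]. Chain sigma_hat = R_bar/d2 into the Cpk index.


R_bar = (3.752 + 0.558 + 2.07 + 3.291 + 0.668 + 2.058 + 2.361 + 2.067 + 1.35) / 9 = 2.0194444
sigma = R_bar / d2 = 2.0194444 / 1.693 = 1.1928201
Cp = (USL - LSL)/(6*sigma) = (105.3 - 94.6)/(6*1.1928201) = 1.4951
Cpu = (105.3 - 96.96)/(3*1.1928201) = 2.3306
Cpl = (96.96 - 94.6)/(3*1.1928201) = 0.6595
Cpk = min(Cpu, Cpl) = 0.6595

0.6595


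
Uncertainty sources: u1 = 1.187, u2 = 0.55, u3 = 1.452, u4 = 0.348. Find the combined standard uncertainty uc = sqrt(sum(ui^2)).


uc = sqrt(1.187^2 + 0.55^2 + 1.452^2 + 0.348^2)
uc = sqrt(3.940877)
uc = 1.9852

1.9852


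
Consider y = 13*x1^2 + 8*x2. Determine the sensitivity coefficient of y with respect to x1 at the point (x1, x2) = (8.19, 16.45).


y = 13*x1^2 + 8*x2
dy/dx1 = 2*13*x1
Evaluate at x1 = 8.19: c1 = 26 * 8.19
c1 = 212.9400

212.9400


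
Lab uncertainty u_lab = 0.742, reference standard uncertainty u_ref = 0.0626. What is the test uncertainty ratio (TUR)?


TUR = u_lab / u_ref
= 0.742 / 0.0626
= 11.8530

11.8530


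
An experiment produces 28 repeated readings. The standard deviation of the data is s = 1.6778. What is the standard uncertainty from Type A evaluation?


u_A = s / sqrt(n)
u_A = 1.6778 / sqrt(28)
u_A = 1.6778 / 5.2915026
u_A = 0.3171

0.3171


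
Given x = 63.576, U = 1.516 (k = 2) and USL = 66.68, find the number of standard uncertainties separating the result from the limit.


u = U / k = 1.516 / 2 = 0.758
margin = |USL - x| = |66.68 - 63.576| = 3.104
z = margin / u = 3.104 / 0.758
z = 4.0950

4.0950


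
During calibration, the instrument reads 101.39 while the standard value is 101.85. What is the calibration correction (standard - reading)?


Correction = standard - reading
= 101.85 - 101.39
= 0.4600

0.4600


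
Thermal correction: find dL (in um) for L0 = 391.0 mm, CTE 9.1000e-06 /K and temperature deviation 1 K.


dL = L * alpha * dT
= 391.0 * 9.1000e-06 * 1
= 0.0035581 mm
dL_um = 0.0035581 * 1000 = 3.5581 um

3.5581


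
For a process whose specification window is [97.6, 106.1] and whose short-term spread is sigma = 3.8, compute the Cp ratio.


Cp = (USL - LSL) / (6 * sigma)
= (106.1 - 97.6) / (6 * 3.8)
= 8.5000 / 22.8000
= 0.3728

0.3728


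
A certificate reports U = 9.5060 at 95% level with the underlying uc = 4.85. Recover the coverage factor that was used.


k = U / uc
k = 9.5060 / 4.85
k = 1.96

1.96


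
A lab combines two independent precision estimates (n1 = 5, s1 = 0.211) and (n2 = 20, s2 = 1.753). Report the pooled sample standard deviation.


s_p = sqrt(((n1-1)*s1^2 + (n2-1)*s2^2) / (n1+n2-2))
numerator = (5-1)*0.211^2 + (20-1)*1.753^2 = 0.178084 + 58.387171 = 58.565255
denominator = 5 + 20 - 2 = 23
s_p^2 = 58.565255 / 23 = 2.5463154
s_p = sqrt(2.5463154) = 1.5957

1.5957


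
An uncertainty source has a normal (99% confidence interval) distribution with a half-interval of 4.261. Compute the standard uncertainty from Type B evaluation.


u_B = half_width / 2.576
u_B = 4.261 / 2.576
u_B = 1.6541

1.6541


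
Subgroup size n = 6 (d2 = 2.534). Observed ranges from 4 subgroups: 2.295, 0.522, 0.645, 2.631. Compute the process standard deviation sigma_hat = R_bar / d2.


R_bar = (2.295 + 0.522 + 0.645 + 2.631) / 4
R_bar = 6.093 / 4 = 1.52325
sigma_hat = R_bar / d2 = 1.52325 / 2.534 = 0.6011

0.6011


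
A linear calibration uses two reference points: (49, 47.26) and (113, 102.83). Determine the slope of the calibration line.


slope = (y2 - y1) / (x2 - x1)
= (102.83 - 47.26) / (113 - 49)
= 55.5700 / 64
= 0.8683

0.8683


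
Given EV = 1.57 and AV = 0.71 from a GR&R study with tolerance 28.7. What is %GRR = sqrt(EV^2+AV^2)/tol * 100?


GRR = sqrt(EV^2 + AV^2) = sqrt(1.57^2 + 0.71^2) = 1.7230786
%GRR = GRR / tol * 100 = 1.7230786 / 28.7 * 100
%GRR = 6.0038

6.0038


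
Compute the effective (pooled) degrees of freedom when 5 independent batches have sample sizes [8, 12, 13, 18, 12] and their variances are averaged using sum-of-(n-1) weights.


nu = sum_i (n_i - 1)
nu = ((8 - 1) + (12 - 1) + (13 - 1) + (18 - 1) + (12 - 1))
nu = 7 + 11 + 12 + 17 + 11
nu = 58

58


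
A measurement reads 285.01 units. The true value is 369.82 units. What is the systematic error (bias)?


Systematic error = measured - true
= 285.01 - 369.82
= -84.8100

-84.8100


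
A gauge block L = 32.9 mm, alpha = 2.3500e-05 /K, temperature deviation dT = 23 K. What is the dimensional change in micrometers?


dL = L * alpha * dT
= 32.9 * 2.3500e-05 * 23
= 0.0177824 mm
dL_um = 0.0177824 * 1000 = 17.7824 um

17.7824


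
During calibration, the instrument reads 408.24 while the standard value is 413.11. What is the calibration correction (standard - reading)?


Correction = standard - reading
= 413.11 - 408.24
= 4.8700

4.8700


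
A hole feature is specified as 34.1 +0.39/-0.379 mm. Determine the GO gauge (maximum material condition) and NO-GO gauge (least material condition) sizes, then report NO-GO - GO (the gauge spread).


GO = nominal - lower_tol (smallest hole = maximum material condition)
GO = 34.1 - 0.379 = 33.721
NO-GO = nominal + upper_tol (largest hole = least material condition)
NO-GO = 34.1 + 0.39 = 34.49
spread = NO-GO - GO = 34.49 - 33.721 = 0.7690

0.7690


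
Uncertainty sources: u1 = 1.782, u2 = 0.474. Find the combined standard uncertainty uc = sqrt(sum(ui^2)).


uc = sqrt(1.782^2 + 0.474^2)
uc = sqrt(3.4002)
uc = 1.8440

1.8440


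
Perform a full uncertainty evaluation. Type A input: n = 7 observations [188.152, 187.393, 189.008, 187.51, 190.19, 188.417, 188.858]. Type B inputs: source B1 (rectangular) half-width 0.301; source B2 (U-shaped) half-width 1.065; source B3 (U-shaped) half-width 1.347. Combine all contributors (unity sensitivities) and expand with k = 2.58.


mean = (188.152 + 187.393 + 189.008 + 187.51 + 190.19 + 188.417 + 188.858) / 7 = 188.504
s = sqrt(sum((x - mean)^2)/(n-1)) = 0.96399844
u_A = s / sqrt(n) = 0.96399844 / sqrt(7) = 0.36435716
u_B1 = 0.301 / sqrt(3) = 0.17378243
u_B2 = 1.065 / sqrt(2) = 0.75306872
u_B3 = 1.347 / sqrt(2) = 0.95247283
uc = sqrt(0.36435716^2 + 0.17378243^2 + 0.75306872^2 + 0.95247283^2) = 1.2795599
U = k * uc = 2.58 * 1.2795599
U = 3.3013

3.3013


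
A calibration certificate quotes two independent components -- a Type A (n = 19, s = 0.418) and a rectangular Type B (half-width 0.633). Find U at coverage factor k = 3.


u_A = s / sqrt(n) = 0.418 / sqrt(19) = 0.095895777
u_B = half_width / sqrt(3) = 0.633 / sqrt(3) = 0.36546272
uc = sqrt(u_A^2 + u_B^2) = sqrt(0.095895777^2 + 0.36546272^2) = 0.37783462
U = k * uc = 3 * 0.37783462
U = 1.1335

1.1335


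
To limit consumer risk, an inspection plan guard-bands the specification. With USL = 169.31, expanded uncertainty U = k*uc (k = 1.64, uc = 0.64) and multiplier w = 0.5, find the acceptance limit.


U = k * uc = 1.64 * 0.64 = 1.0496
guard band g = w * U = 0.5 * 1.0496 = 0.5248
AL = USL - g = 169.31 - 0.5248
AL = 168.7852

168.7852


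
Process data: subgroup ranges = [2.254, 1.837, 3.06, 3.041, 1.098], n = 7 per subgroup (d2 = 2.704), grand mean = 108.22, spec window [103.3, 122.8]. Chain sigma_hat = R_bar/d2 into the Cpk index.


R_bar = (2.254 + 1.837 + 3.06 + 3.041 + 1.098) / 5 = 2.258
sigma = R_bar / d2 = 2.258 / 2.704 = 0.83505917
Cp = (USL - LSL)/(6*sigma) = (122.8 - 103.3)/(6*0.83505917) = 3.8919
Cpu = (122.8 - 108.22)/(3*0.83505917) = 5.8199
Cpl = (108.22 - 103.3)/(3*0.83505917) = 1.9639
Cpk = min(Cpu, Cpl) = 1.9639

1.9639


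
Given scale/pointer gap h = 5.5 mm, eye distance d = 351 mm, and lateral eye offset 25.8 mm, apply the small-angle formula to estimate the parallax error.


error = h * offset / d
= 5.5 * 25.8 / 351
= 0.4043

0.4043


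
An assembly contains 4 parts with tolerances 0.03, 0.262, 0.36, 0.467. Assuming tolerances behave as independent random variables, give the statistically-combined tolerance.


RSS = sqrt(0.03^2 + 0.262^2 + 0.36^2 + 0.467^2)
= sqrt(0.417233)
= 0.6459

0.6459


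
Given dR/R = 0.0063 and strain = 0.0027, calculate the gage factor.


GF = (dR/R) / epsilon
= 0.0063 / 0.0027
= 2.3333

2.3333


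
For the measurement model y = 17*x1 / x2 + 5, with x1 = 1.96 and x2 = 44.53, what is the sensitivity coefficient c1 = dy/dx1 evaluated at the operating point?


y = 17*x1 / x2 + 5
dy/dx1 = 17/x2
Evaluate at x2 = 44.53: c1 = 17 / 44.53
c1 = 0.3818

0.3818


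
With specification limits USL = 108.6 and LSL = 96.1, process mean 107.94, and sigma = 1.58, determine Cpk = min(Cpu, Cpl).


Cpu = (USL - mean) / (3*sigma) = (108.6 - 107.94) / (3*1.58) = 0.1392
Cpl = (mean - LSL) / (3*sigma) = (107.94 - 96.1) / (3*1.58) = 2.4979
Cpk = min(Cpu, Cpl) = 0.1392

0.1392


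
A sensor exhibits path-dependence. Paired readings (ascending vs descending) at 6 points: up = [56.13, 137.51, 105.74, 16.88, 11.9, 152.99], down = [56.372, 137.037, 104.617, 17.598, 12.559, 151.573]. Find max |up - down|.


|56.13 - 56.372| = 0.2420
|137.51 - 137.037| = 0.4730
|105.74 - 104.617| = 1.1230
|16.88 - 17.598| = 0.7180
|11.9 - 12.559| = 0.6590
|152.99 - 151.573| = 1.4170
hysteresis = max(diffs) = 1.4170

1.4170


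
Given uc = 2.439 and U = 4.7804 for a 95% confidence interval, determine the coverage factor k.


k = U / uc
k = 4.7804 / 2.439
k = 1.96

1.96


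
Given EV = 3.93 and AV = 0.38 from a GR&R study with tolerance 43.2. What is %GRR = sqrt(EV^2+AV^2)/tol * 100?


GRR = sqrt(EV^2 + AV^2) = sqrt(3.93^2 + 0.38^2) = 3.9483288
%GRR = GRR / tol * 100 = 3.9483288 / 43.2 * 100
%GRR = 9.1396

9.1396
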